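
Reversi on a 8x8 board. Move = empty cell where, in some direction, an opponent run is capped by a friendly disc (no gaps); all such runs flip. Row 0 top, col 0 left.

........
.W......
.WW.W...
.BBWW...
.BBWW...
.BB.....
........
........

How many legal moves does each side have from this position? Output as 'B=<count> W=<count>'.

-- B to move --
(0,0): no bracket -> illegal
(0,1): flips 2 -> legal
(0,2): no bracket -> illegal
(1,0): flips 1 -> legal
(1,2): flips 1 -> legal
(1,3): flips 1 -> legal
(1,4): no bracket -> illegal
(1,5): flips 2 -> legal
(2,0): no bracket -> illegal
(2,3): no bracket -> illegal
(2,5): flips 2 -> legal
(3,0): no bracket -> illegal
(3,5): flips 2 -> legal
(4,5): flips 2 -> legal
(5,3): no bracket -> illegal
(5,4): flips 1 -> legal
(5,5): no bracket -> illegal
B mobility = 9
-- W to move --
(2,0): no bracket -> illegal
(2,3): no bracket -> illegal
(3,0): flips 2 -> legal
(4,0): flips 3 -> legal
(5,0): no bracket -> illegal
(5,3): no bracket -> illegal
(6,0): flips 2 -> legal
(6,1): flips 4 -> legal
(6,2): flips 3 -> legal
(6,3): no bracket -> illegal
W mobility = 5

Answer: B=9 W=5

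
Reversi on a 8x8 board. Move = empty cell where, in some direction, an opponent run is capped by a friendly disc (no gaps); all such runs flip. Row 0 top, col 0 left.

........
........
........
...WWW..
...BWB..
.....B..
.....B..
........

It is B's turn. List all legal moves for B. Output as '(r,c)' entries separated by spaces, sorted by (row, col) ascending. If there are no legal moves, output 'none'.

(2,2): flips 2 -> legal
(2,3): flips 2 -> legal
(2,4): no bracket -> illegal
(2,5): flips 2 -> legal
(2,6): no bracket -> illegal
(3,2): no bracket -> illegal
(3,6): no bracket -> illegal
(4,2): no bracket -> illegal
(4,6): no bracket -> illegal
(5,3): no bracket -> illegal
(5,4): no bracket -> illegal

Answer: (2,2) (2,3) (2,5)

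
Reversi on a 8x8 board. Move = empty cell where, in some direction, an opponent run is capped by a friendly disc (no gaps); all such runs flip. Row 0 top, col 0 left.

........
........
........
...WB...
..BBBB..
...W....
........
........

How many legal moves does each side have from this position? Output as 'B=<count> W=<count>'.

Answer: B=7 W=4

Derivation:
-- B to move --
(2,2): flips 1 -> legal
(2,3): flips 1 -> legal
(2,4): flips 1 -> legal
(3,2): flips 1 -> legal
(5,2): no bracket -> illegal
(5,4): no bracket -> illegal
(6,2): flips 1 -> legal
(6,3): flips 1 -> legal
(6,4): flips 1 -> legal
B mobility = 7
-- W to move --
(2,3): no bracket -> illegal
(2,4): no bracket -> illegal
(2,5): no bracket -> illegal
(3,1): flips 1 -> legal
(3,2): no bracket -> illegal
(3,5): flips 2 -> legal
(3,6): no bracket -> illegal
(4,1): no bracket -> illegal
(4,6): no bracket -> illegal
(5,1): flips 1 -> legal
(5,2): no bracket -> illegal
(5,4): no bracket -> illegal
(5,5): flips 1 -> legal
(5,6): no bracket -> illegal
W mobility = 4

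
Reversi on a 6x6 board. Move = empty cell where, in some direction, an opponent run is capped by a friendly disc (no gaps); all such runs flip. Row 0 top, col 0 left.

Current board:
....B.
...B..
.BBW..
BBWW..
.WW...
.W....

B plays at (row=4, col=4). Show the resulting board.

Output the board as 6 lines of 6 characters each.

Answer: ....B.
...B..
.BBW..
BBWB..
.WW.B.
.W....

Derivation:
Place B at (4,4); scan 8 dirs for brackets.
Dir NW: opp run (3,3) capped by B -> flip
Dir N: first cell '.' (not opp) -> no flip
Dir NE: first cell '.' (not opp) -> no flip
Dir W: first cell '.' (not opp) -> no flip
Dir E: first cell '.' (not opp) -> no flip
Dir SW: first cell '.' (not opp) -> no flip
Dir S: first cell '.' (not opp) -> no flip
Dir SE: first cell '.' (not opp) -> no flip
All flips: (3,3)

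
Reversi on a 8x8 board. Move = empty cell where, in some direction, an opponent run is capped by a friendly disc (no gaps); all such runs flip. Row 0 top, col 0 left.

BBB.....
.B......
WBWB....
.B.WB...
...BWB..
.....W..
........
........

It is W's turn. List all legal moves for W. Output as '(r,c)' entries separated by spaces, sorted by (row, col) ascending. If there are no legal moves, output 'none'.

(0,3): no bracket -> illegal
(1,0): no bracket -> illegal
(1,2): no bracket -> illegal
(1,3): flips 1 -> legal
(1,4): no bracket -> illegal
(2,4): flips 2 -> legal
(2,5): no bracket -> illegal
(3,0): no bracket -> illegal
(3,2): no bracket -> illegal
(3,5): flips 2 -> legal
(3,6): no bracket -> illegal
(4,0): flips 1 -> legal
(4,1): no bracket -> illegal
(4,2): flips 2 -> legal
(4,6): flips 1 -> legal
(5,2): no bracket -> illegal
(5,3): flips 1 -> legal
(5,4): no bracket -> illegal
(5,6): no bracket -> illegal

Answer: (1,3) (2,4) (3,5) (4,0) (4,2) (4,6) (5,3)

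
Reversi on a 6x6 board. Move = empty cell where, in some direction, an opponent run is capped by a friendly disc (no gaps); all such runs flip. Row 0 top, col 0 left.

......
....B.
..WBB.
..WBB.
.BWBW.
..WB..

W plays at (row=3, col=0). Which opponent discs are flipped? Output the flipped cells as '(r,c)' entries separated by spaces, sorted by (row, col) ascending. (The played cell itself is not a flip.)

Dir NW: edge -> no flip
Dir N: first cell '.' (not opp) -> no flip
Dir NE: first cell '.' (not opp) -> no flip
Dir W: edge -> no flip
Dir E: first cell '.' (not opp) -> no flip
Dir SW: edge -> no flip
Dir S: first cell '.' (not opp) -> no flip
Dir SE: opp run (4,1) capped by W -> flip

Answer: (4,1)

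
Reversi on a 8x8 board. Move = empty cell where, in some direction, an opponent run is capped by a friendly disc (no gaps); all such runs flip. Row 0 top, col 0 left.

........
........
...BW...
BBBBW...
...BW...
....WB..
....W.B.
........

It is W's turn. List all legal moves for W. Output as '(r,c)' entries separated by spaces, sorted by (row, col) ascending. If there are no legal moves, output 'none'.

Answer: (1,2) (2,1) (2,2) (4,2) (4,6) (5,2) (5,6) (7,7)

Derivation:
(1,2): flips 1 -> legal
(1,3): no bracket -> illegal
(1,4): no bracket -> illegal
(2,0): no bracket -> illegal
(2,1): flips 2 -> legal
(2,2): flips 2 -> legal
(4,0): no bracket -> illegal
(4,1): no bracket -> illegal
(4,2): flips 2 -> legal
(4,5): no bracket -> illegal
(4,6): flips 1 -> legal
(5,2): flips 1 -> legal
(5,3): no bracket -> illegal
(5,6): flips 1 -> legal
(5,7): no bracket -> illegal
(6,5): no bracket -> illegal
(6,7): no bracket -> illegal
(7,5): no bracket -> illegal
(7,6): no bracket -> illegal
(7,7): flips 2 -> legal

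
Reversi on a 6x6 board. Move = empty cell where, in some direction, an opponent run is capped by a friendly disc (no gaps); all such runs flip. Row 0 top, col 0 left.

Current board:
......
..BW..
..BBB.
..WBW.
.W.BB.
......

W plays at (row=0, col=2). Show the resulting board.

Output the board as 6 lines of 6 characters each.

Place W at (0,2); scan 8 dirs for brackets.
Dir NW: edge -> no flip
Dir N: edge -> no flip
Dir NE: edge -> no flip
Dir W: first cell '.' (not opp) -> no flip
Dir E: first cell '.' (not opp) -> no flip
Dir SW: first cell '.' (not opp) -> no flip
Dir S: opp run (1,2) (2,2) capped by W -> flip
Dir SE: first cell 'W' (not opp) -> no flip
All flips: (1,2) (2,2)

Answer: ..W...
..WW..
..WBB.
..WBW.
.W.BB.
......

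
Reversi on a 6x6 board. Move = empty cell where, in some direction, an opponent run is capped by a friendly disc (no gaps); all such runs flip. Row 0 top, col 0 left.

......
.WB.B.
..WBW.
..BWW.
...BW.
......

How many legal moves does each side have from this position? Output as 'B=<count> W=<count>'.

-- B to move --
(0,0): no bracket -> illegal
(0,1): no bracket -> illegal
(0,2): no bracket -> illegal
(1,0): flips 1 -> legal
(1,3): no bracket -> illegal
(1,5): no bracket -> illegal
(2,0): no bracket -> illegal
(2,1): flips 1 -> legal
(2,5): flips 2 -> legal
(3,1): no bracket -> illegal
(3,5): flips 2 -> legal
(4,2): no bracket -> illegal
(4,5): flips 2 -> legal
(5,3): no bracket -> illegal
(5,4): flips 3 -> legal
(5,5): no bracket -> illegal
B mobility = 6
-- W to move --
(0,1): flips 2 -> legal
(0,2): flips 1 -> legal
(0,3): no bracket -> illegal
(0,4): flips 1 -> legal
(0,5): no bracket -> illegal
(1,3): flips 2 -> legal
(1,5): no bracket -> illegal
(2,1): no bracket -> illegal
(2,5): no bracket -> illegal
(3,1): flips 1 -> legal
(4,1): no bracket -> illegal
(4,2): flips 2 -> legal
(5,2): flips 1 -> legal
(5,3): flips 1 -> legal
(5,4): no bracket -> illegal
W mobility = 8

Answer: B=6 W=8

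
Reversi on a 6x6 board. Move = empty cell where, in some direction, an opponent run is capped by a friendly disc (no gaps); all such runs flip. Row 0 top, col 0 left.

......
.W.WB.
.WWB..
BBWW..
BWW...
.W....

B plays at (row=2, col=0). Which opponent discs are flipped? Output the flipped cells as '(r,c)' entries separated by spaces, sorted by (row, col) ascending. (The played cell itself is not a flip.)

Answer: (2,1) (2,2)

Derivation:
Dir NW: edge -> no flip
Dir N: first cell '.' (not opp) -> no flip
Dir NE: opp run (1,1), next='.' -> no flip
Dir W: edge -> no flip
Dir E: opp run (2,1) (2,2) capped by B -> flip
Dir SW: edge -> no flip
Dir S: first cell 'B' (not opp) -> no flip
Dir SE: first cell 'B' (not opp) -> no flip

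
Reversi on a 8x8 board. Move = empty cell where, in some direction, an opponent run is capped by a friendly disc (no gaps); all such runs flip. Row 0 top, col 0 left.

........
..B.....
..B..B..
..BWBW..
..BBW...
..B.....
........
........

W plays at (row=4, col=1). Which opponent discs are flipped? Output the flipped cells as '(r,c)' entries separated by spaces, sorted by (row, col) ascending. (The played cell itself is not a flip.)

Answer: (4,2) (4,3)

Derivation:
Dir NW: first cell '.' (not opp) -> no flip
Dir N: first cell '.' (not opp) -> no flip
Dir NE: opp run (3,2), next='.' -> no flip
Dir W: first cell '.' (not opp) -> no flip
Dir E: opp run (4,2) (4,3) capped by W -> flip
Dir SW: first cell '.' (not opp) -> no flip
Dir S: first cell '.' (not opp) -> no flip
Dir SE: opp run (5,2), next='.' -> no flip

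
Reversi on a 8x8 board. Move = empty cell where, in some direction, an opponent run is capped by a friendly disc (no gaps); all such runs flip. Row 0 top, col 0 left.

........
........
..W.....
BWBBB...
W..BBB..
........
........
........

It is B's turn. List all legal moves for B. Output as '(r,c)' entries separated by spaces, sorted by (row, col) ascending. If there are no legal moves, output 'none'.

(1,1): flips 1 -> legal
(1,2): flips 1 -> legal
(1,3): no bracket -> illegal
(2,0): no bracket -> illegal
(2,1): no bracket -> illegal
(2,3): no bracket -> illegal
(4,1): no bracket -> illegal
(4,2): no bracket -> illegal
(5,0): flips 1 -> legal
(5,1): no bracket -> illegal

Answer: (1,1) (1,2) (5,0)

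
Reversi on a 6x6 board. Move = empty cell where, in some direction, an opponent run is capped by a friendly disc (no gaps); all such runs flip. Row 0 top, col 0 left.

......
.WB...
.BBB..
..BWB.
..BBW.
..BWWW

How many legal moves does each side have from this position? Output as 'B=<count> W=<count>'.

-- B to move --
(0,0): flips 1 -> legal
(0,1): flips 1 -> legal
(0,2): no bracket -> illegal
(1,0): flips 1 -> legal
(2,0): no bracket -> illegal
(2,4): flips 1 -> legal
(3,5): no bracket -> illegal
(4,5): flips 1 -> legal
B mobility = 5
-- W to move --
(0,1): no bracket -> illegal
(0,2): no bracket -> illegal
(0,3): no bracket -> illegal
(1,0): flips 3 -> legal
(1,3): flips 2 -> legal
(1,4): no bracket -> illegal
(2,0): no bracket -> illegal
(2,4): flips 1 -> legal
(2,5): no bracket -> illegal
(3,0): no bracket -> illegal
(3,1): flips 3 -> legal
(3,5): flips 1 -> legal
(4,1): flips 2 -> legal
(4,5): no bracket -> illegal
(5,1): flips 2 -> legal
W mobility = 7

Answer: B=5 W=7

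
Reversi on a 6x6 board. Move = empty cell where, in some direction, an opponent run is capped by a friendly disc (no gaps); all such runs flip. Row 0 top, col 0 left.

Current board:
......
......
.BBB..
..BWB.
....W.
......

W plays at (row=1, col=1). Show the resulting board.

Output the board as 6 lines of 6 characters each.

Place W at (1,1); scan 8 dirs for brackets.
Dir NW: first cell '.' (not opp) -> no flip
Dir N: first cell '.' (not opp) -> no flip
Dir NE: first cell '.' (not opp) -> no flip
Dir W: first cell '.' (not opp) -> no flip
Dir E: first cell '.' (not opp) -> no flip
Dir SW: first cell '.' (not opp) -> no flip
Dir S: opp run (2,1), next='.' -> no flip
Dir SE: opp run (2,2) capped by W -> flip
All flips: (2,2)

Answer: ......
.W....
.BWB..
..BWB.
....W.
......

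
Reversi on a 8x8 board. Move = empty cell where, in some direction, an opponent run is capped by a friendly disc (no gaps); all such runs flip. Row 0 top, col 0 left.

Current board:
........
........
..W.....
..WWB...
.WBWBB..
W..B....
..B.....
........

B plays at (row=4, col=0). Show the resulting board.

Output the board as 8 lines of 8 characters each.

Answer: ........
........
..W.....
..WWB...
BBBWBB..
W..B....
..B.....
........

Derivation:
Place B at (4,0); scan 8 dirs for brackets.
Dir NW: edge -> no flip
Dir N: first cell '.' (not opp) -> no flip
Dir NE: first cell '.' (not opp) -> no flip
Dir W: edge -> no flip
Dir E: opp run (4,1) capped by B -> flip
Dir SW: edge -> no flip
Dir S: opp run (5,0), next='.' -> no flip
Dir SE: first cell '.' (not opp) -> no flip
All flips: (4,1)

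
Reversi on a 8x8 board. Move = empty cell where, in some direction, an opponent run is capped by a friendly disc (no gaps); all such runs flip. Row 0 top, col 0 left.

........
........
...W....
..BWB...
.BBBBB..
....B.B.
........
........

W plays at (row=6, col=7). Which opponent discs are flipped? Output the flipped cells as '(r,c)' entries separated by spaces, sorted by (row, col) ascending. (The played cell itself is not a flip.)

Dir NW: opp run (5,6) (4,5) (3,4) capped by W -> flip
Dir N: first cell '.' (not opp) -> no flip
Dir NE: edge -> no flip
Dir W: first cell '.' (not opp) -> no flip
Dir E: edge -> no flip
Dir SW: first cell '.' (not opp) -> no flip
Dir S: first cell '.' (not opp) -> no flip
Dir SE: edge -> no flip

Answer: (3,4) (4,5) (5,6)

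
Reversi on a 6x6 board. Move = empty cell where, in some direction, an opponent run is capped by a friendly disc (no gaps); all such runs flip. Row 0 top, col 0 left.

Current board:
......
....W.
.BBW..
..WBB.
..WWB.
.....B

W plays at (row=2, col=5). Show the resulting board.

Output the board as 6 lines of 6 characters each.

Answer: ......
....W.
.BBW.W
..WBW.
..WWB.
.....B

Derivation:
Place W at (2,5); scan 8 dirs for brackets.
Dir NW: first cell 'W' (not opp) -> no flip
Dir N: first cell '.' (not opp) -> no flip
Dir NE: edge -> no flip
Dir W: first cell '.' (not opp) -> no flip
Dir E: edge -> no flip
Dir SW: opp run (3,4) capped by W -> flip
Dir S: first cell '.' (not opp) -> no flip
Dir SE: edge -> no flip
All flips: (3,4)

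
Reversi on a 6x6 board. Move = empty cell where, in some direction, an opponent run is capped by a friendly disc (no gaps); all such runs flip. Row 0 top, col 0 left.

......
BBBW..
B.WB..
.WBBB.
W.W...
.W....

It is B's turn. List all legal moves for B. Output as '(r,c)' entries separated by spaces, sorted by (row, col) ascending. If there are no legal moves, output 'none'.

Answer: (0,3) (1,4) (2,1) (3,0) (5,2) (5,3)

Derivation:
(0,2): no bracket -> illegal
(0,3): flips 1 -> legal
(0,4): no bracket -> illegal
(1,4): flips 1 -> legal
(2,1): flips 1 -> legal
(2,4): no bracket -> illegal
(3,0): flips 1 -> legal
(4,1): no bracket -> illegal
(4,3): no bracket -> illegal
(5,0): no bracket -> illegal
(5,2): flips 1 -> legal
(5,3): flips 2 -> legal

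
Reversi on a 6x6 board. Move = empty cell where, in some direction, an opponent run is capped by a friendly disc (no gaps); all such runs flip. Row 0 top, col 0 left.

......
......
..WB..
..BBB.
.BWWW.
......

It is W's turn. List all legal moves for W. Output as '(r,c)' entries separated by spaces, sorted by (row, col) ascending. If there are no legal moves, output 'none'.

Answer: (1,3) (2,1) (2,4) (2,5) (4,0)

Derivation:
(1,2): no bracket -> illegal
(1,3): flips 2 -> legal
(1,4): no bracket -> illegal
(2,1): flips 1 -> legal
(2,4): flips 3 -> legal
(2,5): flips 1 -> legal
(3,0): no bracket -> illegal
(3,1): no bracket -> illegal
(3,5): no bracket -> illegal
(4,0): flips 1 -> legal
(4,5): no bracket -> illegal
(5,0): no bracket -> illegal
(5,1): no bracket -> illegal
(5,2): no bracket -> illegal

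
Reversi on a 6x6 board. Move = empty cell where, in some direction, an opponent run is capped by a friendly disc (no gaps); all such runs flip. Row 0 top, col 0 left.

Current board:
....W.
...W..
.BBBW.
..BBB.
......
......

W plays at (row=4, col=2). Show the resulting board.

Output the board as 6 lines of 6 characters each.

Answer: ....W.
...W..
.BBBW.
..BWB.
..W...
......

Derivation:
Place W at (4,2); scan 8 dirs for brackets.
Dir NW: first cell '.' (not opp) -> no flip
Dir N: opp run (3,2) (2,2), next='.' -> no flip
Dir NE: opp run (3,3) capped by W -> flip
Dir W: first cell '.' (not opp) -> no flip
Dir E: first cell '.' (not opp) -> no flip
Dir SW: first cell '.' (not opp) -> no flip
Dir S: first cell '.' (not opp) -> no flip
Dir SE: first cell '.' (not opp) -> no flip
All flips: (3,3)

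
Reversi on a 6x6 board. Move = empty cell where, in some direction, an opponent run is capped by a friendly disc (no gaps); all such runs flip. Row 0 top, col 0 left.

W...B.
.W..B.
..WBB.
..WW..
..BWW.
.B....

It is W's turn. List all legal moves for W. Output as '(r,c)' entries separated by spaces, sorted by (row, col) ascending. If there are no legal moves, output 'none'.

Answer: (0,5) (1,3) (1,5) (2,5) (4,1) (5,2)

Derivation:
(0,3): no bracket -> illegal
(0,5): flips 2 -> legal
(1,2): no bracket -> illegal
(1,3): flips 1 -> legal
(1,5): flips 1 -> legal
(2,5): flips 2 -> legal
(3,1): no bracket -> illegal
(3,4): no bracket -> illegal
(3,5): no bracket -> illegal
(4,0): no bracket -> illegal
(4,1): flips 1 -> legal
(5,0): no bracket -> illegal
(5,2): flips 1 -> legal
(5,3): no bracket -> illegal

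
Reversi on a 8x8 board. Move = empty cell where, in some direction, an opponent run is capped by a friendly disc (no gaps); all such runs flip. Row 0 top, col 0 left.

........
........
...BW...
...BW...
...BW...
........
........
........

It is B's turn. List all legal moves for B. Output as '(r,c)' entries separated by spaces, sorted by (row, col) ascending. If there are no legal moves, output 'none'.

(1,3): no bracket -> illegal
(1,4): no bracket -> illegal
(1,5): flips 1 -> legal
(2,5): flips 2 -> legal
(3,5): flips 1 -> legal
(4,5): flips 2 -> legal
(5,3): no bracket -> illegal
(5,4): no bracket -> illegal
(5,5): flips 1 -> legal

Answer: (1,5) (2,5) (3,5) (4,5) (5,5)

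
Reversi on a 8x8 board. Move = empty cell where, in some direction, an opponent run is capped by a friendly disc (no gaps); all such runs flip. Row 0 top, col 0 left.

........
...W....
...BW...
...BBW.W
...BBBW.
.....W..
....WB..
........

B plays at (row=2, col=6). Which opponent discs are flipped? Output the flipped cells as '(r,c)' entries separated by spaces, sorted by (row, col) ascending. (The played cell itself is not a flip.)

Dir NW: first cell '.' (not opp) -> no flip
Dir N: first cell '.' (not opp) -> no flip
Dir NE: first cell '.' (not opp) -> no flip
Dir W: first cell '.' (not opp) -> no flip
Dir E: first cell '.' (not opp) -> no flip
Dir SW: opp run (3,5) capped by B -> flip
Dir S: first cell '.' (not opp) -> no flip
Dir SE: opp run (3,7), next=edge -> no flip

Answer: (3,5)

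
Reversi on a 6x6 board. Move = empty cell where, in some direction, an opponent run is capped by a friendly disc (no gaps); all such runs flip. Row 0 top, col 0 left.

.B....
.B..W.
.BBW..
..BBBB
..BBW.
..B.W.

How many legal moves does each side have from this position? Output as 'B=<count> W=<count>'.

-- B to move --
(0,3): no bracket -> illegal
(0,4): no bracket -> illegal
(0,5): flips 2 -> legal
(1,2): flips 1 -> legal
(1,3): flips 1 -> legal
(1,5): no bracket -> illegal
(2,4): flips 1 -> legal
(2,5): no bracket -> illegal
(4,5): flips 1 -> legal
(5,3): flips 1 -> legal
(5,5): flips 1 -> legal
B mobility = 7
-- W to move --
(0,0): flips 3 -> legal
(0,2): no bracket -> illegal
(1,0): flips 3 -> legal
(1,2): no bracket -> illegal
(1,3): no bracket -> illegal
(2,0): flips 2 -> legal
(2,4): flips 1 -> legal
(2,5): no bracket -> illegal
(3,0): no bracket -> illegal
(3,1): no bracket -> illegal
(4,1): flips 3 -> legal
(4,5): flips 1 -> legal
(5,1): no bracket -> illegal
(5,3): flips 2 -> legal
W mobility = 7

Answer: B=7 W=7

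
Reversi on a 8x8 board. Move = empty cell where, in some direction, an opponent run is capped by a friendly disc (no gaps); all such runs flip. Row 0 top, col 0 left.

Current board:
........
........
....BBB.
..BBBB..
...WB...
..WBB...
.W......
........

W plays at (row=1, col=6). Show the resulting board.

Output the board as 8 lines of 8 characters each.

Place W at (1,6); scan 8 dirs for brackets.
Dir NW: first cell '.' (not opp) -> no flip
Dir N: first cell '.' (not opp) -> no flip
Dir NE: first cell '.' (not opp) -> no flip
Dir W: first cell '.' (not opp) -> no flip
Dir E: first cell '.' (not opp) -> no flip
Dir SW: opp run (2,5) (3,4) capped by W -> flip
Dir S: opp run (2,6), next='.' -> no flip
Dir SE: first cell '.' (not opp) -> no flip
All flips: (2,5) (3,4)

Answer: ........
......W.
....BWB.
..BBWB..
...WB...
..WBB...
.W......
........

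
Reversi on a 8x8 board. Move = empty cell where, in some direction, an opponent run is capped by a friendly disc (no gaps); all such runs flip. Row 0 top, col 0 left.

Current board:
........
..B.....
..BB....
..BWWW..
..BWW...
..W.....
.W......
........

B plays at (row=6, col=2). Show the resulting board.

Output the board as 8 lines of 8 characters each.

Place B at (6,2); scan 8 dirs for brackets.
Dir NW: first cell '.' (not opp) -> no flip
Dir N: opp run (5,2) capped by B -> flip
Dir NE: first cell '.' (not opp) -> no flip
Dir W: opp run (6,1), next='.' -> no flip
Dir E: first cell '.' (not opp) -> no flip
Dir SW: first cell '.' (not opp) -> no flip
Dir S: first cell '.' (not opp) -> no flip
Dir SE: first cell '.' (not opp) -> no flip
All flips: (5,2)

Answer: ........
..B.....
..BB....
..BWWW..
..BWW...
..B.....
.WB.....
........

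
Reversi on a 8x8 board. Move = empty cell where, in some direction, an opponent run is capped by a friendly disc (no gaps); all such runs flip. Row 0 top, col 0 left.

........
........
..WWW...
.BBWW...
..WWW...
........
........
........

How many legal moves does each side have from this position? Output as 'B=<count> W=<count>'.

-- B to move --
(1,1): no bracket -> illegal
(1,2): flips 1 -> legal
(1,3): flips 1 -> legal
(1,4): flips 1 -> legal
(1,5): no bracket -> illegal
(2,1): no bracket -> illegal
(2,5): no bracket -> illegal
(3,5): flips 2 -> legal
(4,1): no bracket -> illegal
(4,5): no bracket -> illegal
(5,1): no bracket -> illegal
(5,2): flips 1 -> legal
(5,3): flips 1 -> legal
(5,4): flips 1 -> legal
(5,5): no bracket -> illegal
B mobility = 7
-- W to move --
(2,0): flips 1 -> legal
(2,1): flips 1 -> legal
(3,0): flips 2 -> legal
(4,0): flips 1 -> legal
(4,1): flips 1 -> legal
W mobility = 5

Answer: B=7 W=5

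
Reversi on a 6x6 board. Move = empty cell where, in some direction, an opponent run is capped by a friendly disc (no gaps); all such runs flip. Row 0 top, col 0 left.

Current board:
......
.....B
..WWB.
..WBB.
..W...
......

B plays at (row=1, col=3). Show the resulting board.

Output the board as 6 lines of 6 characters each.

Answer: ......
...B.B
..WBB.
..WBB.
..W...
......

Derivation:
Place B at (1,3); scan 8 dirs for brackets.
Dir NW: first cell '.' (not opp) -> no flip
Dir N: first cell '.' (not opp) -> no flip
Dir NE: first cell '.' (not opp) -> no flip
Dir W: first cell '.' (not opp) -> no flip
Dir E: first cell '.' (not opp) -> no flip
Dir SW: opp run (2,2), next='.' -> no flip
Dir S: opp run (2,3) capped by B -> flip
Dir SE: first cell 'B' (not opp) -> no flip
All flips: (2,3)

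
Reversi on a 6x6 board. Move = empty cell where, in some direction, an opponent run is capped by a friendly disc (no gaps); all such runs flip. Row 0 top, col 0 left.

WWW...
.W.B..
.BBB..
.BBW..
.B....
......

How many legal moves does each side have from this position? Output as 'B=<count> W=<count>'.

-- B to move --
(0,3): no bracket -> illegal
(1,0): no bracket -> illegal
(1,2): no bracket -> illegal
(2,0): no bracket -> illegal
(2,4): no bracket -> illegal
(3,4): flips 1 -> legal
(4,2): no bracket -> illegal
(4,3): flips 1 -> legal
(4,4): flips 1 -> legal
B mobility = 3
-- W to move --
(0,3): flips 2 -> legal
(0,4): no bracket -> illegal
(1,0): no bracket -> illegal
(1,2): no bracket -> illegal
(1,4): no bracket -> illegal
(2,0): no bracket -> illegal
(2,4): flips 1 -> legal
(3,0): flips 2 -> legal
(3,4): no bracket -> illegal
(4,0): no bracket -> illegal
(4,2): no bracket -> illegal
(4,3): no bracket -> illegal
(5,0): no bracket -> illegal
(5,1): flips 3 -> legal
(5,2): no bracket -> illegal
W mobility = 4

Answer: B=3 W=4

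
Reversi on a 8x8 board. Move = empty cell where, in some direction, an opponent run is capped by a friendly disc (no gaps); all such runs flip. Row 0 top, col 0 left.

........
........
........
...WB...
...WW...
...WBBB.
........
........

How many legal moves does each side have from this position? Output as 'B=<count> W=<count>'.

Answer: B=3 W=7

Derivation:
-- B to move --
(2,2): flips 2 -> legal
(2,3): no bracket -> illegal
(2,4): no bracket -> illegal
(3,2): flips 2 -> legal
(3,5): no bracket -> illegal
(4,2): no bracket -> illegal
(4,5): no bracket -> illegal
(5,2): flips 2 -> legal
(6,2): no bracket -> illegal
(6,3): no bracket -> illegal
(6,4): no bracket -> illegal
B mobility = 3
-- W to move --
(2,3): no bracket -> illegal
(2,4): flips 1 -> legal
(2,5): flips 1 -> legal
(3,5): flips 1 -> legal
(4,5): no bracket -> illegal
(4,6): no bracket -> illegal
(4,7): no bracket -> illegal
(5,7): flips 3 -> legal
(6,3): no bracket -> illegal
(6,4): flips 1 -> legal
(6,5): flips 1 -> legal
(6,6): flips 1 -> legal
(6,7): no bracket -> illegal
W mobility = 7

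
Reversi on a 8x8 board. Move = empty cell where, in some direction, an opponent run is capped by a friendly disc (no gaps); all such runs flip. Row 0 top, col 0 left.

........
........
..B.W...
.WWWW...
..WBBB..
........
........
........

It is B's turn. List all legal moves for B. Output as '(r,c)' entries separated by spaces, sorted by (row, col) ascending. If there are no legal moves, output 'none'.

Answer: (1,4) (2,1) (2,3) (2,5) (4,0) (4,1) (5,2)

Derivation:
(1,3): no bracket -> illegal
(1,4): flips 2 -> legal
(1,5): no bracket -> illegal
(2,0): no bracket -> illegal
(2,1): flips 1 -> legal
(2,3): flips 2 -> legal
(2,5): flips 1 -> legal
(3,0): no bracket -> illegal
(3,5): no bracket -> illegal
(4,0): flips 1 -> legal
(4,1): flips 1 -> legal
(5,1): no bracket -> illegal
(5,2): flips 2 -> legal
(5,3): no bracket -> illegal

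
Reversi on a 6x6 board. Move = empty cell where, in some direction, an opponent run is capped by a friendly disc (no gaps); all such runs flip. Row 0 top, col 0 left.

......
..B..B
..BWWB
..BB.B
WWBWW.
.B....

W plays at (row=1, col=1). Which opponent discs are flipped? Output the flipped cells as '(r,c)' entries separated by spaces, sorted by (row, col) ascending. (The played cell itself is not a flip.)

Dir NW: first cell '.' (not opp) -> no flip
Dir N: first cell '.' (not opp) -> no flip
Dir NE: first cell '.' (not opp) -> no flip
Dir W: first cell '.' (not opp) -> no flip
Dir E: opp run (1,2), next='.' -> no flip
Dir SW: first cell '.' (not opp) -> no flip
Dir S: first cell '.' (not opp) -> no flip
Dir SE: opp run (2,2) (3,3) capped by W -> flip

Answer: (2,2) (3,3)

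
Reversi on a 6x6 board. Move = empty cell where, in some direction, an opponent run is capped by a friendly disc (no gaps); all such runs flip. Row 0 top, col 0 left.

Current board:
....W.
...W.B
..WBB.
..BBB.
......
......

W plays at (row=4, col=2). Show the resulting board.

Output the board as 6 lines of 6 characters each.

Place W at (4,2); scan 8 dirs for brackets.
Dir NW: first cell '.' (not opp) -> no flip
Dir N: opp run (3,2) capped by W -> flip
Dir NE: opp run (3,3) (2,4) (1,5), next=edge -> no flip
Dir W: first cell '.' (not opp) -> no flip
Dir E: first cell '.' (not opp) -> no flip
Dir SW: first cell '.' (not opp) -> no flip
Dir S: first cell '.' (not opp) -> no flip
Dir SE: first cell '.' (not opp) -> no flip
All flips: (3,2)

Answer: ....W.
...W.B
..WBB.
..WBB.
..W...
......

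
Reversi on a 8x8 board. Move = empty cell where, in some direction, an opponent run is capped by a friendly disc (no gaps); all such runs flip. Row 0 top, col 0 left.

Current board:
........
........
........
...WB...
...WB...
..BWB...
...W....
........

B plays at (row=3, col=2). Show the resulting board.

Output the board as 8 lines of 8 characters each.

Answer: ........
........
........
..BBB...
...BB...
..BWB...
...W....
........

Derivation:
Place B at (3,2); scan 8 dirs for brackets.
Dir NW: first cell '.' (not opp) -> no flip
Dir N: first cell '.' (not opp) -> no flip
Dir NE: first cell '.' (not opp) -> no flip
Dir W: first cell '.' (not opp) -> no flip
Dir E: opp run (3,3) capped by B -> flip
Dir SW: first cell '.' (not opp) -> no flip
Dir S: first cell '.' (not opp) -> no flip
Dir SE: opp run (4,3) capped by B -> flip
All flips: (3,3) (4,3)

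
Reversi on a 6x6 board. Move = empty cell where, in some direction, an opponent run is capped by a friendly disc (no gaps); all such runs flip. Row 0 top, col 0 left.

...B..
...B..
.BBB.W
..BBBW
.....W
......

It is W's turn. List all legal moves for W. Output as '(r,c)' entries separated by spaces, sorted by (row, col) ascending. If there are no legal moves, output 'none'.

Answer: (1,2) (3,1) (4,3)

Derivation:
(0,2): no bracket -> illegal
(0,4): no bracket -> illegal
(1,0): no bracket -> illegal
(1,1): no bracket -> illegal
(1,2): flips 2 -> legal
(1,4): no bracket -> illegal
(2,0): no bracket -> illegal
(2,4): no bracket -> illegal
(3,0): no bracket -> illegal
(3,1): flips 3 -> legal
(4,1): no bracket -> illegal
(4,2): no bracket -> illegal
(4,3): flips 1 -> legal
(4,4): no bracket -> illegal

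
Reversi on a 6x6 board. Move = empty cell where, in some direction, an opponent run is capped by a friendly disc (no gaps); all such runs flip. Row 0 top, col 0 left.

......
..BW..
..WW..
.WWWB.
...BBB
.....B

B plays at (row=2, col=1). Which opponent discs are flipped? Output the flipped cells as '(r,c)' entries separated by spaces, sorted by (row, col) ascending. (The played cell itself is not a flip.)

Dir NW: first cell '.' (not opp) -> no flip
Dir N: first cell '.' (not opp) -> no flip
Dir NE: first cell 'B' (not opp) -> no flip
Dir W: first cell '.' (not opp) -> no flip
Dir E: opp run (2,2) (2,3), next='.' -> no flip
Dir SW: first cell '.' (not opp) -> no flip
Dir S: opp run (3,1), next='.' -> no flip
Dir SE: opp run (3,2) capped by B -> flip

Answer: (3,2)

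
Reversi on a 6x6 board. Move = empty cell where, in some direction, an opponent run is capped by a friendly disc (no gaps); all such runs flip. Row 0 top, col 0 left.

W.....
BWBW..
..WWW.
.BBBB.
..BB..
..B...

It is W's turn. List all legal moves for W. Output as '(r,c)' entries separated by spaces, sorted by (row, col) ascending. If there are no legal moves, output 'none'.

Answer: (0,1) (0,2) (2,0) (4,0) (4,1) (4,4) (4,5) (5,1) (5,3)

Derivation:
(0,1): flips 1 -> legal
(0,2): flips 1 -> legal
(0,3): no bracket -> illegal
(2,0): flips 1 -> legal
(2,1): no bracket -> illegal
(2,5): no bracket -> illegal
(3,0): no bracket -> illegal
(3,5): no bracket -> illegal
(4,0): flips 1 -> legal
(4,1): flips 1 -> legal
(4,4): flips 2 -> legal
(4,5): flips 1 -> legal
(5,1): flips 2 -> legal
(5,3): flips 2 -> legal
(5,4): no bracket -> illegal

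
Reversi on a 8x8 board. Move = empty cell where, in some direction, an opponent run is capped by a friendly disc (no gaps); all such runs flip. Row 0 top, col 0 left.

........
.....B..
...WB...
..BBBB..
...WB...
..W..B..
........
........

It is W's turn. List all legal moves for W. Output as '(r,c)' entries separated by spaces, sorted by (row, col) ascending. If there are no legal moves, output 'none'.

Answer: (2,1) (2,5) (4,1) (4,5)

Derivation:
(0,4): no bracket -> illegal
(0,5): no bracket -> illegal
(0,6): no bracket -> illegal
(1,3): no bracket -> illegal
(1,4): no bracket -> illegal
(1,6): no bracket -> illegal
(2,1): flips 1 -> legal
(2,2): no bracket -> illegal
(2,5): flips 2 -> legal
(2,6): no bracket -> illegal
(3,1): no bracket -> illegal
(3,6): no bracket -> illegal
(4,1): flips 1 -> legal
(4,2): no bracket -> illegal
(4,5): flips 2 -> legal
(4,6): no bracket -> illegal
(5,3): no bracket -> illegal
(5,4): no bracket -> illegal
(5,6): no bracket -> illegal
(6,4): no bracket -> illegal
(6,5): no bracket -> illegal
(6,6): no bracket -> illegal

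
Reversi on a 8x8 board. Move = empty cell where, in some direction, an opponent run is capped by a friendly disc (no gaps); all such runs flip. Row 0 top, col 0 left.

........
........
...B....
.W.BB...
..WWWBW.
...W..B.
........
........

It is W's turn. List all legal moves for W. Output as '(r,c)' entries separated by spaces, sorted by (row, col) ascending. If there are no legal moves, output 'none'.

Answer: (1,3) (2,2) (2,4) (2,5) (6,6)

Derivation:
(1,2): no bracket -> illegal
(1,3): flips 2 -> legal
(1,4): no bracket -> illegal
(2,2): flips 1 -> legal
(2,4): flips 2 -> legal
(2,5): flips 1 -> legal
(3,2): no bracket -> illegal
(3,5): no bracket -> illegal
(3,6): no bracket -> illegal
(4,7): no bracket -> illegal
(5,4): no bracket -> illegal
(5,5): no bracket -> illegal
(5,7): no bracket -> illegal
(6,5): no bracket -> illegal
(6,6): flips 1 -> legal
(6,7): no bracket -> illegal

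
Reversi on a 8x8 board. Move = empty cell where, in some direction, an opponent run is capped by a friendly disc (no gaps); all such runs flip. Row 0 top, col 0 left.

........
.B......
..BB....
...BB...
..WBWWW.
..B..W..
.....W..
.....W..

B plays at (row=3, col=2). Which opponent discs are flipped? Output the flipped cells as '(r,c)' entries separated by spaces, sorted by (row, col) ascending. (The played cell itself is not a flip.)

Answer: (4,2)

Derivation:
Dir NW: first cell '.' (not opp) -> no flip
Dir N: first cell 'B' (not opp) -> no flip
Dir NE: first cell 'B' (not opp) -> no flip
Dir W: first cell '.' (not opp) -> no flip
Dir E: first cell 'B' (not opp) -> no flip
Dir SW: first cell '.' (not opp) -> no flip
Dir S: opp run (4,2) capped by B -> flip
Dir SE: first cell 'B' (not opp) -> no flip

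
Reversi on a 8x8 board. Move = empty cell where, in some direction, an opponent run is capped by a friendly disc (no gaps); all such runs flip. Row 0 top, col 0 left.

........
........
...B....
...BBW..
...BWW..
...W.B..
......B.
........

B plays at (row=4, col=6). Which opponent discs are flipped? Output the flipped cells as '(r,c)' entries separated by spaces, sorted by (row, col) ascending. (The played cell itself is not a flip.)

Answer: (4,4) (4,5)

Derivation:
Dir NW: opp run (3,5), next='.' -> no flip
Dir N: first cell '.' (not opp) -> no flip
Dir NE: first cell '.' (not opp) -> no flip
Dir W: opp run (4,5) (4,4) capped by B -> flip
Dir E: first cell '.' (not opp) -> no flip
Dir SW: first cell 'B' (not opp) -> no flip
Dir S: first cell '.' (not opp) -> no flip
Dir SE: first cell '.' (not opp) -> no flip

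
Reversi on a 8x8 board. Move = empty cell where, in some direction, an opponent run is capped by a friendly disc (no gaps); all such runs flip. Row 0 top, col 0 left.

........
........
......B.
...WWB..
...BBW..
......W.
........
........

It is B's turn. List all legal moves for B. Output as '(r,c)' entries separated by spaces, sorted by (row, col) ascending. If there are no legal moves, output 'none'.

Answer: (2,2) (2,3) (2,4) (2,5) (3,2) (4,6) (5,5)

Derivation:
(2,2): flips 1 -> legal
(2,3): flips 1 -> legal
(2,4): flips 1 -> legal
(2,5): flips 1 -> legal
(3,2): flips 2 -> legal
(3,6): no bracket -> illegal
(4,2): no bracket -> illegal
(4,6): flips 1 -> legal
(4,7): no bracket -> illegal
(5,4): no bracket -> illegal
(5,5): flips 1 -> legal
(5,7): no bracket -> illegal
(6,5): no bracket -> illegal
(6,6): no bracket -> illegal
(6,7): no bracket -> illegal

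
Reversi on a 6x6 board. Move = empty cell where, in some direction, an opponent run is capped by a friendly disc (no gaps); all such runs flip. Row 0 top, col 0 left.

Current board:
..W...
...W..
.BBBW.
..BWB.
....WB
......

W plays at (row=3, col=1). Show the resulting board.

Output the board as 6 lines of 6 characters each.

Answer: ..W...
...W..
.BWBW.
.WWWB.
....WB
......

Derivation:
Place W at (3,1); scan 8 dirs for brackets.
Dir NW: first cell '.' (not opp) -> no flip
Dir N: opp run (2,1), next='.' -> no flip
Dir NE: opp run (2,2) capped by W -> flip
Dir W: first cell '.' (not opp) -> no flip
Dir E: opp run (3,2) capped by W -> flip
Dir SW: first cell '.' (not opp) -> no flip
Dir S: first cell '.' (not opp) -> no flip
Dir SE: first cell '.' (not opp) -> no flip
All flips: (2,2) (3,2)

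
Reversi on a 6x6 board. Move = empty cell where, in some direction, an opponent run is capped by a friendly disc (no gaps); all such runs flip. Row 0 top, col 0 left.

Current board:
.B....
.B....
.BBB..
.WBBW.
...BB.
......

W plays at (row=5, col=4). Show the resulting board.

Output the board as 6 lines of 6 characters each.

Place W at (5,4); scan 8 dirs for brackets.
Dir NW: opp run (4,3) (3,2) (2,1), next='.' -> no flip
Dir N: opp run (4,4) capped by W -> flip
Dir NE: first cell '.' (not opp) -> no flip
Dir W: first cell '.' (not opp) -> no flip
Dir E: first cell '.' (not opp) -> no flip
Dir SW: edge -> no flip
Dir S: edge -> no flip
Dir SE: edge -> no flip
All flips: (4,4)

Answer: .B....
.B....
.BBB..
.WBBW.
...BW.
....W.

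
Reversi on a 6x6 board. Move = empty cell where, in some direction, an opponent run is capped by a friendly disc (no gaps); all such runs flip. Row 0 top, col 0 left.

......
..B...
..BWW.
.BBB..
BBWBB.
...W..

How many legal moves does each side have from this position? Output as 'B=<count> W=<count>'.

-- B to move --
(1,3): flips 1 -> legal
(1,4): flips 1 -> legal
(1,5): flips 1 -> legal
(2,5): flips 2 -> legal
(3,4): flips 1 -> legal
(3,5): no bracket -> illegal
(5,1): flips 1 -> legal
(5,2): flips 1 -> legal
(5,4): no bracket -> illegal
B mobility = 7
-- W to move --
(0,1): flips 1 -> legal
(0,2): flips 3 -> legal
(0,3): no bracket -> illegal
(1,1): no bracket -> illegal
(1,3): no bracket -> illegal
(2,0): flips 1 -> legal
(2,1): flips 1 -> legal
(3,0): no bracket -> illegal
(3,4): no bracket -> illegal
(3,5): flips 1 -> legal
(4,5): flips 2 -> legal
(5,0): flips 2 -> legal
(5,1): no bracket -> illegal
(5,2): no bracket -> illegal
(5,4): no bracket -> illegal
(5,5): no bracket -> illegal
W mobility = 7

Answer: B=7 W=7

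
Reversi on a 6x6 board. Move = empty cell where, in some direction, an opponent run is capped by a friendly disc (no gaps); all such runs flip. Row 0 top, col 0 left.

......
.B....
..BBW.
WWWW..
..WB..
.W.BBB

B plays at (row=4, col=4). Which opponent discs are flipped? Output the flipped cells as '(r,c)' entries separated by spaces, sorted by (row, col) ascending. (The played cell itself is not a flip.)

Answer: (3,3)

Derivation:
Dir NW: opp run (3,3) capped by B -> flip
Dir N: first cell '.' (not opp) -> no flip
Dir NE: first cell '.' (not opp) -> no flip
Dir W: first cell 'B' (not opp) -> no flip
Dir E: first cell '.' (not opp) -> no flip
Dir SW: first cell 'B' (not opp) -> no flip
Dir S: first cell 'B' (not opp) -> no flip
Dir SE: first cell 'B' (not opp) -> no flip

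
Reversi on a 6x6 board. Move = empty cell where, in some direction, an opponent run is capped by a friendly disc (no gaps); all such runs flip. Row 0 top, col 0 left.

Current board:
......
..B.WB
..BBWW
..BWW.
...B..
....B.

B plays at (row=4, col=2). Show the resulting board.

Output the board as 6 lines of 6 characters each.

Answer: ......
..B.WB
..BBBW
..BBW.
..BB..
....B.

Derivation:
Place B at (4,2); scan 8 dirs for brackets.
Dir NW: first cell '.' (not opp) -> no flip
Dir N: first cell 'B' (not opp) -> no flip
Dir NE: opp run (3,3) (2,4) capped by B -> flip
Dir W: first cell '.' (not opp) -> no flip
Dir E: first cell 'B' (not opp) -> no flip
Dir SW: first cell '.' (not opp) -> no flip
Dir S: first cell '.' (not opp) -> no flip
Dir SE: first cell '.' (not opp) -> no flip
All flips: (2,4) (3,3)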